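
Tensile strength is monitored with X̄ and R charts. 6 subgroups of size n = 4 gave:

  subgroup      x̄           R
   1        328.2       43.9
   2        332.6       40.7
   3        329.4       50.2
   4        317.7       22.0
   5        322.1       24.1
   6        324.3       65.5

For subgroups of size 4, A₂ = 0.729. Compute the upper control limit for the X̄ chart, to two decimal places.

X̄̄ = (328.2 + 332.6 + 329.4 + 317.7 + 322.1 + 324.3) / 6 = 1954.3000 / 6 = 325.7167
R̄ = (43.9 + 40.7 + 50.2 + 22.0 + 24.1 + 65.5) / 6 = 246.4000 / 6 = 41.0667
UCL = X̄̄ + A₂·R̄ = 325.7167 + 0.729 × 41.0667 = 355.6543

355.65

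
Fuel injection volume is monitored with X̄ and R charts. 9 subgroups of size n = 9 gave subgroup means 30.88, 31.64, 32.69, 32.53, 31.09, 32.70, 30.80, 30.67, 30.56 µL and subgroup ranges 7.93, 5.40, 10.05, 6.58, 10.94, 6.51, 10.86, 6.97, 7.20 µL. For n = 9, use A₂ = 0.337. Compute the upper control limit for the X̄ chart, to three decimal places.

34.219

X̄̄ = (30.88 + 31.64 + 32.69 + 32.53 + 31.09 + 32.70 + 30.80 + 30.67 + 30.56) / 9 = 283.5600 / 9 = 31.5067
R̄ = (7.93 + 5.40 + 10.05 + 6.58 + 10.94 + 6.51 + 10.86 + 6.97 + 7.20) / 9 = 72.4400 / 9 = 8.0489
UCL = X̄̄ + A₂·R̄ = 31.5067 + 0.337 × 8.0489 = 34.2191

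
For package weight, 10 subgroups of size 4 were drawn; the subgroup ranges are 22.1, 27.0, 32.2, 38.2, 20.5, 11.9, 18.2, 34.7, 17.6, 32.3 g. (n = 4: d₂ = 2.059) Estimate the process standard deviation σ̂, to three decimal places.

12.370

R̄ = (22.1 + 27.0 + 32.2 + 38.2 + 20.5 + 11.9 + 18.2 + 34.7 + 17.6 + 32.3) / 10 = 25.4700
σ̂ = R̄ / d₂ = 25.4700 / 2.059 = 12.3701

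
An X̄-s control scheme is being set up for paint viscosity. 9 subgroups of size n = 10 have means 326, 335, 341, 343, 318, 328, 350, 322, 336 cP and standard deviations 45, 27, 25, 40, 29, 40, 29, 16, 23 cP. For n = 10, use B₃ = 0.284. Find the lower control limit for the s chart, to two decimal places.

8.65

s̄ = (45 + 27 + 25 + 40 + 29 + 40 + 29 + 16 + 23) / 9 = 30.4444
LCL_s = B₃·s̄ = 0.284 × 30.4444 = 8.6462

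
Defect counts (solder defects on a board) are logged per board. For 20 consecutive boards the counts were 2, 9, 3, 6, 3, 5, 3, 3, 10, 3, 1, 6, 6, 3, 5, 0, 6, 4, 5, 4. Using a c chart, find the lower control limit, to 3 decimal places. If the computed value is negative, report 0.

0.000

c̄ = (2 + 9 + 3 + 6 + 3 + 5 + 3 + 3 + 10 + 3 + 1 + 6 + 6 + 3 + 5 + 0 + 6 + 4 + 5 + 4) / 20 = 87 / 20 = 4.3500
LCL = c̄ − 3√c̄ = 4.3500 − 3 × 2.0857 = -1.9070 → 0 (cannot be negative)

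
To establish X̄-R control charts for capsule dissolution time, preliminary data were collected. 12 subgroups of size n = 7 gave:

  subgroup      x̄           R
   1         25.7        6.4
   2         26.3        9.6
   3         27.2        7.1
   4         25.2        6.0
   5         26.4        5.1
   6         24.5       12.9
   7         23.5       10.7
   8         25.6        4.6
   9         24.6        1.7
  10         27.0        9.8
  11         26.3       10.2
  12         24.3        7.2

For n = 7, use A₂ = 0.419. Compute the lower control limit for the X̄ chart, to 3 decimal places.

X̄̄ = (25.7 + 26.3 + 27.2 + 25.2 + 26.4 + 24.5 + 23.5 + 25.6 + 24.6 + 27.0 + 26.3 + 24.3) / 12 = 306.6000 / 12 = 25.5500
R̄ = (6.4 + 9.6 + 7.1 + 6.0 + 5.1 + 12.9 + 10.7 + 4.6 + 1.7 + 9.8 + 10.2 + 7.2) / 12 = 91.3000 / 12 = 7.6083
LCL = X̄̄ − A₂·R̄ = 25.5500 − 0.419 × 7.6083 = 22.3621

22.362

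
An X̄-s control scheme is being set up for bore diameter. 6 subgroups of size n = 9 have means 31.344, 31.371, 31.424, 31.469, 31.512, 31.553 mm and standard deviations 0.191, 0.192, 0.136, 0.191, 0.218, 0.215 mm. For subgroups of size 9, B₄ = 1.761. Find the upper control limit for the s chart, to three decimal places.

0.335

s̄ = (0.191 + 0.192 + 0.136 + 0.191 + 0.218 + 0.215) / 6 = 0.1905
UCL_s = B₄·s̄ = 1.761 × 0.1905 = 0.3355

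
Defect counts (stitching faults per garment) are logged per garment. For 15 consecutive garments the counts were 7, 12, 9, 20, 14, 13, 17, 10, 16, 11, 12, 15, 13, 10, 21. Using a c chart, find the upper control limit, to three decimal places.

c̄ = (7 + 12 + 9 + 20 + 14 + 13 + 17 + 10 + 16 + 11 + 12 + 15 + 13 + 10 + 21) / 15 = 200 / 15 = 13.3333
UCL = c̄ + 3√c̄ = 13.3333 + 3 × √13.3333 = 13.3333 + 3 × 3.6515 = 24.2878

24.288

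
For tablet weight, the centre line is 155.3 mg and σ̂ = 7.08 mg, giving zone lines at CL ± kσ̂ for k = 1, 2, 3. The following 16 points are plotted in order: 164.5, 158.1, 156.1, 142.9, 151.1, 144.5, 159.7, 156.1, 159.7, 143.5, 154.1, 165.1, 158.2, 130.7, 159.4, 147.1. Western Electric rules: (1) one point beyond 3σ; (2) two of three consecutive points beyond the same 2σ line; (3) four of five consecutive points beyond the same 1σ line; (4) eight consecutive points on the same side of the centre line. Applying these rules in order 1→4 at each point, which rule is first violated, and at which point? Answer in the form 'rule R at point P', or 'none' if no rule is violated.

rule 1 at point 14

Zone of each point (C = within 1σ̂, B = 1σ̂–2σ̂, A = 2σ̂–3σ̂, * = beyond 3σ̂; sign = side of CL): 1:+B, 2:+C, 3:+C, 4:-B, 5:-C, 6:-B, 7:+C, 8:+C, 9:+C, 10:-B, 11:-C, 12:+B, 13:+C, 14:-*, 15:+C, 16:-B
Rule 1 (one point beyond the 3σ limits) is satisfied at point 14.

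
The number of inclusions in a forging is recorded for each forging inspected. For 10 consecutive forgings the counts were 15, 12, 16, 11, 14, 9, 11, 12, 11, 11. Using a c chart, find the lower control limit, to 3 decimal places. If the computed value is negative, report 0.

1.721

c̄ = (15 + 12 + 16 + 11 + 14 + 9 + 11 + 12 + 11 + 11) / 10 = 122 / 10 = 12.2000
LCL = c̄ − 3√c̄ = 12.2000 − 3 × 3.4928 = 1.7215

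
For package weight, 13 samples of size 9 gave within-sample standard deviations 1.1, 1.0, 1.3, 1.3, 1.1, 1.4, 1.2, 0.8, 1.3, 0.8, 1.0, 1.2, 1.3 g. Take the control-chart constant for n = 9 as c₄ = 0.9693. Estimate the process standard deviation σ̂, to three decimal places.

s̄ = (1.1 + 1.0 + 1.3 + 1.3 + 1.1 + 1.4 + 1.2 + 0.8 + 1.3 + 0.8 + 1.0 + 1.2 + 1.3) / 13 = 1.1385
σ̂ = s̄ / c₄ = 1.1385 / 0.9693 = 1.1745

1.175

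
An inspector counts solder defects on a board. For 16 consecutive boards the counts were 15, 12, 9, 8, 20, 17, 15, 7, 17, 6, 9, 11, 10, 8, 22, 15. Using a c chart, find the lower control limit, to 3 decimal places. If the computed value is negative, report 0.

c̄ = (15 + 12 + 9 + 8 + 20 + 17 + 15 + 7 + 17 + 6 + 9 + 11 + 10 + 8 + 22 + 15) / 16 = 201 / 16 = 12.5625
LCL = c̄ − 3√c̄ = 12.5625 − 3 × 3.5444 = 1.9294

1.929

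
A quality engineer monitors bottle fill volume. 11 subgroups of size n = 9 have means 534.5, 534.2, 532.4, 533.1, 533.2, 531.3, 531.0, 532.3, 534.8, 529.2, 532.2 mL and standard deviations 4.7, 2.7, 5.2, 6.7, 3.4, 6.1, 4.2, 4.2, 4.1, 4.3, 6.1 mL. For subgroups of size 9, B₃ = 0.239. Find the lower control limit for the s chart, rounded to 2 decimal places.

1.12

s̄ = (4.7 + 2.7 + 5.2 + 6.7 + 3.4 + 6.1 + 4.2 + 4.2 + 4.1 + 4.3 + 6.1) / 11 = 4.7000
LCL_s = B₃·s̄ = 0.239 × 4.7000 = 1.1233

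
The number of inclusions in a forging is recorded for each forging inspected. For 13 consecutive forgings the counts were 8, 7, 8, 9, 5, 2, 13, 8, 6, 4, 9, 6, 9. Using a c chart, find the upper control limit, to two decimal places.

c̄ = (8 + 7 + 8 + 9 + 5 + 2 + 13 + 8 + 6 + 4 + 9 + 6 + 9) / 13 = 94 / 13 = 7.2308
UCL = c̄ + 3√c̄ = 7.2308 + 3 × √7.2308 = 7.2308 + 3 × 2.6890 = 15.2978

15.30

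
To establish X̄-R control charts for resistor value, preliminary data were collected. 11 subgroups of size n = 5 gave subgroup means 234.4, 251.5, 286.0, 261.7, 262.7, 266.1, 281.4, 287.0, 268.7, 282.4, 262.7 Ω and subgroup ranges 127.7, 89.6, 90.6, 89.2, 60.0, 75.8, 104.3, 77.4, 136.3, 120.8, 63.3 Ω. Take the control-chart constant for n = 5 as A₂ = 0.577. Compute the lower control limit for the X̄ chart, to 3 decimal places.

213.400

X̄̄ = (234.4 + 251.5 + 286.0 + 261.7 + 262.7 + 266.1 + 281.4 + 287.0 + 268.7 + 282.4 + 262.7) / 11 = 2944.6000 / 11 = 267.6909
R̄ = (127.7 + 89.6 + 90.6 + 89.2 + 60.0 + 75.8 + 104.3 + 77.4 + 136.3 + 120.8 + 63.3) / 11 = 1035.0000 / 11 = 94.0909
LCL = X̄̄ − A₂·R̄ = 267.6909 − 0.577 × 94.0909 = 213.4005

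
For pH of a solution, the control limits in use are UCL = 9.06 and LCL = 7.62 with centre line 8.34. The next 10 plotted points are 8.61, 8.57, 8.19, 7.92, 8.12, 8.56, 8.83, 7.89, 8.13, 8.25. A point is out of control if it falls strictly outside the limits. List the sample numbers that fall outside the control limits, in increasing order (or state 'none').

All 10 points lie within [7.62, 9.06].

none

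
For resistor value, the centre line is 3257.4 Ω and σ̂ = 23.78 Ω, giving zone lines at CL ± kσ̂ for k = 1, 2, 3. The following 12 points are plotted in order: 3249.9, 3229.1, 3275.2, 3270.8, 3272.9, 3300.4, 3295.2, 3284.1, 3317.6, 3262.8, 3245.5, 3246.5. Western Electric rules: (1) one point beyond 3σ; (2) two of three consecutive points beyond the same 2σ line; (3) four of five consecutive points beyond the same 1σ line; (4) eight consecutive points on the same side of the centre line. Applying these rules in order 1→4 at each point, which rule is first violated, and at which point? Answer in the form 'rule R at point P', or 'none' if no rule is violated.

rule 3 at point 9

Zone of each point (C = within 1σ̂, B = 1σ̂–2σ̂, A = 2σ̂–3σ̂, * = beyond 3σ̂; sign = side of CL): 1:-C, 2:-B, 3:+C, 4:+C, 5:+C, 6:+B, 7:+B, 8:+B, 9:+A, 10:+C, 11:-C, 12:-C
Rule 3 (four of five consecutive points beyond the same 1σ limit) is satisfied at point 9.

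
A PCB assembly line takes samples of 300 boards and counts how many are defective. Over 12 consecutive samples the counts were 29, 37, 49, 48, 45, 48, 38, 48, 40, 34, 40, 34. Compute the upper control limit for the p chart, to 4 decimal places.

p̄ = Σdᵢ / (k·n) = 490 / (12 × 300) = 0.13611
UCL = p̄ + 3·√(p̄(1−p̄)/n) = 0.13611 + 3 × √(0.13611×0.86389/300) = 0.13611 + 3 × 0.01980 = 0.19550

0.1955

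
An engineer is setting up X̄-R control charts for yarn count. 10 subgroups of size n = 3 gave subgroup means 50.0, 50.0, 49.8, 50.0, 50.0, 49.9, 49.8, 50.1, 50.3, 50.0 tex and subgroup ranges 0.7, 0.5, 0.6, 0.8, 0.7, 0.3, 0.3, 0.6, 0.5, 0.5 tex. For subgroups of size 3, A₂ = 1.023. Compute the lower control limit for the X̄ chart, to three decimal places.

X̄̄ = (50.0 + 50.0 + 49.8 + 50.0 + 50.0 + 49.9 + 49.8 + 50.1 + 50.3 + 50.0) / 10 = 499.9000 / 10 = 49.9900
R̄ = (0.7 + 0.5 + 0.6 + 0.8 + 0.7 + 0.3 + 0.3 + 0.6 + 0.5 + 0.5) / 10 = 5.5000 / 10 = 0.5500
LCL = X̄̄ − A₂·R̄ = 49.9900 − 1.023 × 0.5500 = 49.4273

49.427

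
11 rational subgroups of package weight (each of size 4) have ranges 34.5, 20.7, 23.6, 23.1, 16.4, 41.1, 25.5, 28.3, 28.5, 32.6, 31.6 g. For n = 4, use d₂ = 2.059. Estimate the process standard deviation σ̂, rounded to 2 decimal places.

R̄ = (34.5 + 20.7 + 23.6 + 23.1 + 16.4 + 41.1 + 25.5 + 28.3 + 28.5 + 32.6 + 31.6) / 11 = 27.8091
σ̂ = R̄ / d₂ = 27.8091 / 2.059 = 13.5061

13.51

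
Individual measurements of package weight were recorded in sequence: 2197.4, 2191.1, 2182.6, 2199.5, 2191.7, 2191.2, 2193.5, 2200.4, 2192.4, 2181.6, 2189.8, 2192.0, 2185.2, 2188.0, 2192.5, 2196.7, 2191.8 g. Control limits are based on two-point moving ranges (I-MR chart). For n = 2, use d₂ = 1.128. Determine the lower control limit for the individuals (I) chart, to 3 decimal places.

X̄ = (2197.4 + 2191.1 + 2182.6 + 2199.5 + 2191.7 + 2191.2 + 2193.5 + 2200.4 + 2192.4 + 2181.6 + 2189.8 + 2192.0 + 2185.2 + 2188.0 + 2192.5 + 2196.7 + 2191.8) / 17 = 2191.6118
Moving ranges: 6.3, 8.5, 16.9, 7.8, 0.5, 2.3, 6.9, 8.0, 10.8, 8.2, 2.2, 6.8, 2.8, 4.5, 4.2, 4.9; M̄R̄ = 101.6000 / 16 = 6.3500
LCL = X̄ − 3·M̄R̄/d₂ = 2191.6118 − 3 × 6.3500 / 1.128 = 2174.7235

2174.723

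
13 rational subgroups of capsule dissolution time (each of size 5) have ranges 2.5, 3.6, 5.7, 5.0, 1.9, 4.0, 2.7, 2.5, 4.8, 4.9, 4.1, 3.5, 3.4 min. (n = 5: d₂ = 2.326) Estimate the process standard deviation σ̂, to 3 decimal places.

1.607

R̄ = (2.5 + 3.6 + 5.7 + 5.0 + 1.9 + 4.0 + 2.7 + 2.5 + 4.8 + 4.9 + 4.1 + 3.5 + 3.4) / 13 = 3.7385
σ̂ = R̄ / d₂ = 3.7385 / 2.326 = 1.6072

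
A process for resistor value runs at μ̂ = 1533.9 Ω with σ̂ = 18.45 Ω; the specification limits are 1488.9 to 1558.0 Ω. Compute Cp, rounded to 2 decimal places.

0.62

Cp = (USL − LSL) / (6σ̂) = (1558.0 − 1488.9) / (6 × 18.45) = 69.1000 / 110.7000 = 0.6242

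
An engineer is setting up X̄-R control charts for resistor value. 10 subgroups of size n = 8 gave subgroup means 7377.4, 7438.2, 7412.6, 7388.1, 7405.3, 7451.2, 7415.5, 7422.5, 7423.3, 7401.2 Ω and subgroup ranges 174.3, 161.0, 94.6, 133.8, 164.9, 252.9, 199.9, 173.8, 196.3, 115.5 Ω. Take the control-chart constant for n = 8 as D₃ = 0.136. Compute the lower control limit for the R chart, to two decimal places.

22.67

R̄ = (174.3 + 161.0 + 94.6 + 133.8 + 164.9 + 252.9 + 199.9 + 173.8 + 196.3 + 115.5) / 10 = 1667.0000 / 10 = 166.7000
LCL_R = D₃·R̄ = 0.136 × 166.7000 = 22.6712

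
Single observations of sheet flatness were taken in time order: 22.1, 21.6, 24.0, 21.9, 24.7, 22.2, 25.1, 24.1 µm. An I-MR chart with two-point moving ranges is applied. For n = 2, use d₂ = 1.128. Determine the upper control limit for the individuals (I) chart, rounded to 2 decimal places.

28.61

X̄ = (22.1 + 21.6 + 24.0 + 21.9 + 24.7 + 22.2 + 25.1 + 24.1) / 8 = 23.2125
Moving ranges: 0.5, 2.4, 2.1, 2.8, 2.5, 2.9, 1.0; M̄R̄ = 14.2000 / 7 = 2.0286
UCL = X̄ + 3·M̄R̄/d₂ = 23.2125 + 3 × 2.0286 / 1.128 = 28.6076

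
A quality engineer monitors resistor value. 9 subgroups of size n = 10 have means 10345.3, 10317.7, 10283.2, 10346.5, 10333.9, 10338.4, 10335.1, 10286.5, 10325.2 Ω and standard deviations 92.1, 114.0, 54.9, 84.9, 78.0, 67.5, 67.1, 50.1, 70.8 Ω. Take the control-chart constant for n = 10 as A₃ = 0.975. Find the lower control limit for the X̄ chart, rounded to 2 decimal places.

10249.93

X̄̄ = (10345.3 + 10317.7 + 10283.2 + 10346.5 + 10333.9 + 10338.4 + 10335.1 + 10286.5 + 10325.2) / 9 = 10323.5333
s̄ = (92.1 + 114.0 + 54.9 + 84.9 + 78.0 + 67.5 + 67.1 + 50.1 + 70.8) / 9 = 75.4889
LCL = X̄̄ − A₃·s̄ = 10323.5333 − 0.975 × 75.4889 = 10249.9317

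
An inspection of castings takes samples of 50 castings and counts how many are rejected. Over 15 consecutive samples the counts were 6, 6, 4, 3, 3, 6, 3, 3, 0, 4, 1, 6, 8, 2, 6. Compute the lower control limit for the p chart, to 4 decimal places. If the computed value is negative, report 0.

0.0000

p̄ = Σdᵢ / (k·n) = 61 / (15 × 50) = 0.08133
LCL = p̄ − 3·√(p̄(1−p̄)/n) = 0.08133 − 3 × 0.03866 = -0.03464 → 0 (negative, so LCL = 0)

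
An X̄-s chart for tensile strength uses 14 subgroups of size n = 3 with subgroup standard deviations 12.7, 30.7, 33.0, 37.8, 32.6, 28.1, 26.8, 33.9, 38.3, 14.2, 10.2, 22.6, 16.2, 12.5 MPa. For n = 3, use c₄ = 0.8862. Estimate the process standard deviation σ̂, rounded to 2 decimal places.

28.18

s̄ = (12.7 + 30.7 + 33.0 + 37.8 + 32.6 + 28.1 + 26.8 + 33.9 + 38.3 + 14.2 + 10.2 + 22.6 + 16.2 + 12.5) / 14 = 24.9714
σ̂ = s̄ / c₄ = 24.9714 / 0.8862 = 28.1781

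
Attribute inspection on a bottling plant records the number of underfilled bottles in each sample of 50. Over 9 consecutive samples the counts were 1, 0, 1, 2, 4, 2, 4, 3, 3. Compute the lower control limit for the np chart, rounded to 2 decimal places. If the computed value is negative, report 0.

0.00

p̄ = Σdᵢ / (k·n) = 20 / (9 × 50) = 0.04444
LCL = np̄ − 3·√(np̄(1−p̄)) = 2.2222 − 3 × 1.4572 = -2.1494 → 0 (negative, so LCL = 0)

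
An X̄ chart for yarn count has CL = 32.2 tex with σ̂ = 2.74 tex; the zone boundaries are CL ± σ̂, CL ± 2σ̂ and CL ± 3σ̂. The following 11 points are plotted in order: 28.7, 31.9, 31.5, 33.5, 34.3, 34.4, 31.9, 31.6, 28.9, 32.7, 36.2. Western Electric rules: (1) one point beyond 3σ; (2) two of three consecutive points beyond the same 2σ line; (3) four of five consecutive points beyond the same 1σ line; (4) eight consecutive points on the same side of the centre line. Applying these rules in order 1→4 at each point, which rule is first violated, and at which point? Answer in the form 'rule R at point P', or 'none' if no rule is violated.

none

Zone of each point (C = within 1σ̂, B = 1σ̂–2σ̂, A = 2σ̂–3σ̂, * = beyond 3σ̂; sign = side of CL): 1:-B, 2:-C, 3:-C, 4:+C, 5:+C, 6:+C, 7:-C, 8:-C, 9:-B, 10:+C, 11:+B
No rule fires across all 11 points.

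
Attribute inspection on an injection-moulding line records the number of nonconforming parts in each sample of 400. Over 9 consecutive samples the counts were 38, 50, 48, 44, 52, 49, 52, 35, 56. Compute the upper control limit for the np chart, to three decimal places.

p̄ = Σdᵢ / (k·n) = 424 / (9 × 400) = 0.11778
UCL = np̄ + 3·√(np̄(1−p̄)) = 47.1111 + 3 × √(47.1111×0.88222) = 47.1111 + 3 × 6.4469 = 66.4518

66.452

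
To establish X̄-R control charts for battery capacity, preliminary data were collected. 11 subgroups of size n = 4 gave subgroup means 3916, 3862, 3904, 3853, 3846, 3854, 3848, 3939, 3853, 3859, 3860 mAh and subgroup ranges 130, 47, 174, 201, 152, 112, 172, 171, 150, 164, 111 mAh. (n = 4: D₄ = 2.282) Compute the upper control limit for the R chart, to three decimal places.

R̄ = (130 + 47 + 174 + 201 + 152 + 112 + 172 + 171 + 150 + 164 + 111) / 11 = 1584.0000 / 11 = 144.0000
UCL_R = D₄·R̄ = 2.282 × 144.0000 = 328.6080

328.608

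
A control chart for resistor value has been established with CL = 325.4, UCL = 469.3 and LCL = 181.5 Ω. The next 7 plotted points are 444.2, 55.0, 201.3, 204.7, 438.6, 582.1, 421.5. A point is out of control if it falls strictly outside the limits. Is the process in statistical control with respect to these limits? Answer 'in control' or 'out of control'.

out of control

Compare each point to [181.5, 469.3]: sample 2 = 55.0 < LCL; sample 6 = 582.1 > UCL.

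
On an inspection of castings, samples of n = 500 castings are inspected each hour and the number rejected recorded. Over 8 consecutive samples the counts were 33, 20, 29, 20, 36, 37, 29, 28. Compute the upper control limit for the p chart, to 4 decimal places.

0.0894

p̄ = Σdᵢ / (k·n) = 232 / (8 × 500) = 0.05800
UCL = p̄ + 3·√(p̄(1−p̄)/n) = 0.05800 + 3 × √(0.05800×0.94200/500) = 0.05800 + 3 × 0.01045 = 0.08936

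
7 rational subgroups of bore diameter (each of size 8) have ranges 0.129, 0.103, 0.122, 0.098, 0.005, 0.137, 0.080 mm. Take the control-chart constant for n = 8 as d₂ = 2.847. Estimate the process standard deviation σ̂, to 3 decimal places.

R̄ = (0.129 + 0.103 + 0.122 + 0.098 + 0.005 + 0.137 + 0.080) / 7 = 0.0963
σ̂ = R̄ / d₂ = 0.0963 / 2.847 = 0.0338

0.034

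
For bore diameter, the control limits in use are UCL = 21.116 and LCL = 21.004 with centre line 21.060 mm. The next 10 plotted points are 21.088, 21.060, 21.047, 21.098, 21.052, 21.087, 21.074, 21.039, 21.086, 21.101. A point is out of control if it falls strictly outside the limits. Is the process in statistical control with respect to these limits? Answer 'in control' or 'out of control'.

All 10 points lie within [21.004, 21.116].

in control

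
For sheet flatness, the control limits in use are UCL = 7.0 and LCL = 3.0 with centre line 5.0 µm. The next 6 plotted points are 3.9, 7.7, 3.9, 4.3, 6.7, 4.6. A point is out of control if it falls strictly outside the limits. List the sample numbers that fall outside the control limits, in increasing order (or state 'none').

2

Compare each point to [3.0, 7.0]: sample 2 = 7.7 > UCL.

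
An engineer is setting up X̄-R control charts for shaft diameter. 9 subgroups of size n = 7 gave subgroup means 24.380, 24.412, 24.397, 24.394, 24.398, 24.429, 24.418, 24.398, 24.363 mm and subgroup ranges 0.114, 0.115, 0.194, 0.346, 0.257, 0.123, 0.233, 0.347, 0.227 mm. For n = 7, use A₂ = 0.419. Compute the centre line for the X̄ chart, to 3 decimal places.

24.399

X̄̄ = (24.380 + 24.412 + 24.397 + 24.394 + 24.398 + 24.429 + 24.418 + 24.398 + 24.363) / 9 = 219.5890 / 9 = 24.3988
CL = X̄̄ = 24.3988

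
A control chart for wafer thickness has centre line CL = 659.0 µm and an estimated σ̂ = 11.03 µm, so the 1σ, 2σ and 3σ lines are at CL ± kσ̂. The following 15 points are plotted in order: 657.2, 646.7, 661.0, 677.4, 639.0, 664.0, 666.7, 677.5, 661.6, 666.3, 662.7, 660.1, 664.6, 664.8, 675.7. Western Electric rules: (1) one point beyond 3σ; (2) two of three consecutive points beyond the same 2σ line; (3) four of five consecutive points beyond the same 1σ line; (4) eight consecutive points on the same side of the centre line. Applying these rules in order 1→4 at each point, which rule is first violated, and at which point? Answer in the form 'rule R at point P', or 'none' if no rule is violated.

Zone of each point (C = within 1σ̂, B = 1σ̂–2σ̂, A = 2σ̂–3σ̂, * = beyond 3σ̂; sign = side of CL): 1:-C, 2:-B, 3:+C, 4:+B, 5:-B, 6:+C, 7:+C, 8:+B, 9:+C, 10:+C, 11:+C, 12:+C, 13:+C, 14:+C, 15:+B
Rule 4 (eight consecutive points on the same side of the centre line) is satisfied at point 13.

rule 4 at point 13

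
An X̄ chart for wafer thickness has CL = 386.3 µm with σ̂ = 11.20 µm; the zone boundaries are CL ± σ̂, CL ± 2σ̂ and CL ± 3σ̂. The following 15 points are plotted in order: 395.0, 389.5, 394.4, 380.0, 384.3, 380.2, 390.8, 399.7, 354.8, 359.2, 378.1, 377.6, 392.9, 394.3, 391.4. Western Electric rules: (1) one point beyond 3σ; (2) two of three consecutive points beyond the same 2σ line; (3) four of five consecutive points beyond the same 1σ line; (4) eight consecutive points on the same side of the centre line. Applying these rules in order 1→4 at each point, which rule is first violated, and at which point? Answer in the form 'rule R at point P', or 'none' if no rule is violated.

rule 2 at point 10

Zone of each point (C = within 1σ̂, B = 1σ̂–2σ̂, A = 2σ̂–3σ̂, * = beyond 3σ̂; sign = side of CL): 1:+C, 2:+C, 3:+C, 4:-C, 5:-C, 6:-C, 7:+C, 8:+B, 9:-A, 10:-A, 11:-C, 12:-C, 13:+C, 14:+C, 15:+C
Rule 2 (two of three consecutive points beyond the same 2σ limit) is satisfied at point 10.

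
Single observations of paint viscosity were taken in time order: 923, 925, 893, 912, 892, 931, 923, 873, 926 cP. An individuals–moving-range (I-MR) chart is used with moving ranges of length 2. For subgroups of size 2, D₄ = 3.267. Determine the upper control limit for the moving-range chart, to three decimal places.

91.068

Moving ranges: 2, 32, 19, 20, 39, 8, 50, 53; M̄R̄ = 223.0000 / 8 = 27.8750
UCL_MR = D₄·M̄R̄ = 3.267 × 27.8750 = 91.0676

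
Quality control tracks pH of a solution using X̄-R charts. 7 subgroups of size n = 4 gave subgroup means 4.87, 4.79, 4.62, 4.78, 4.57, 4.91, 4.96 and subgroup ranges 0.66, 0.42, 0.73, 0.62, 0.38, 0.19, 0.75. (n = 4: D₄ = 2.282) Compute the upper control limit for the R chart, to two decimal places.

R̄ = (0.66 + 0.42 + 0.73 + 0.62 + 0.38 + 0.19 + 0.75) / 7 = 3.7500 / 7 = 0.5357
UCL_R = D₄·R̄ = 2.282 × 0.5357 = 1.2225

1.22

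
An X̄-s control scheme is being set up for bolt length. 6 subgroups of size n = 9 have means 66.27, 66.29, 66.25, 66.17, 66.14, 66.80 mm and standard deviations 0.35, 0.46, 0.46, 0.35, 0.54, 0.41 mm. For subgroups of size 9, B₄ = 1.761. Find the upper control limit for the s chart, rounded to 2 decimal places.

s̄ = (0.35 + 0.46 + 0.46 + 0.35 + 0.54 + 0.41) / 6 = 0.4283
UCL_s = B₄·s̄ = 1.761 × 0.4283 = 0.7543

0.75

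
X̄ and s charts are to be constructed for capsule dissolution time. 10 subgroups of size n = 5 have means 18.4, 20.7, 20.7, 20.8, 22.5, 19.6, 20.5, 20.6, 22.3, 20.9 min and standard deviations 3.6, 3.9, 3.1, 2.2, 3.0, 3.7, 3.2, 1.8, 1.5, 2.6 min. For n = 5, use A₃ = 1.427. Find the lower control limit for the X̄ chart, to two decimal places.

16.62

X̄̄ = (18.4 + 20.7 + 20.7 + 20.8 + 22.5 + 19.6 + 20.5 + 20.6 + 22.3 + 20.9) / 10 = 20.7000
s̄ = (3.6 + 3.9 + 3.1 + 2.2 + 3.0 + 3.7 + 3.2 + 1.8 + 1.5 + 2.6) / 10 = 2.8600
LCL = X̄̄ − A₃·s̄ = 20.7000 − 1.427 × 2.8600 = 16.6188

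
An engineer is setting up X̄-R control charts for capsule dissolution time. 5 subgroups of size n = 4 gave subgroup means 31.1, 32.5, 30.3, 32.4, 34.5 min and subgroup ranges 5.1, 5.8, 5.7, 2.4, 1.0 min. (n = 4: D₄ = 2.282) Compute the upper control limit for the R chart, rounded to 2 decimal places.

R̄ = (5.1 + 5.8 + 5.7 + 2.4 + 1.0) / 5 = 20.0000 / 5 = 4.0000
UCL_R = D₄·R̄ = 2.282 × 4.0000 = 9.1280

9.13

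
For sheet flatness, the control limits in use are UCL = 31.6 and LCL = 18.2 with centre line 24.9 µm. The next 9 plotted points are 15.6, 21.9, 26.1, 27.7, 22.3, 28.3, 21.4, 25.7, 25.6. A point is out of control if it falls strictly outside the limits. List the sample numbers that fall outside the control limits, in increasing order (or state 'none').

1

Compare each point to [18.2, 31.6]: sample 1 = 15.6 < LCL.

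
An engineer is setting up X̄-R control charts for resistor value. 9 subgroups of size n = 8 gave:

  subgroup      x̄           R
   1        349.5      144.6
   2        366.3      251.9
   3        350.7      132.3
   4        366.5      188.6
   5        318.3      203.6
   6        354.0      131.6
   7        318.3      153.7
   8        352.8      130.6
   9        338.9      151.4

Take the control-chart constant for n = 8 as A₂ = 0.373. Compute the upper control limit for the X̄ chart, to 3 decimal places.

407.826

X̄̄ = (349.5 + 366.3 + 350.7 + 366.5 + 318.3 + 354.0 + 318.3 + 352.8 + 338.9) / 9 = 3115.3000 / 9 = 346.1444
R̄ = (144.6 + 251.9 + 132.3 + 188.6 + 203.6 + 131.6 + 153.7 + 130.6 + 151.4) / 9 = 1488.3000 / 9 = 165.3667
UCL = X̄̄ + A₂·R̄ = 346.1444 + 0.373 × 165.3667 = 407.8262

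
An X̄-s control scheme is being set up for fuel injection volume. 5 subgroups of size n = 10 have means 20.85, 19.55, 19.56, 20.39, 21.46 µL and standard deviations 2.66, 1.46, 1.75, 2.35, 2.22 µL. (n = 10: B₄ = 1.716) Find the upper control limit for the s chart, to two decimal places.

3.58

s̄ = (2.66 + 1.46 + 1.75 + 2.35 + 2.22) / 5 = 2.0880
UCL_s = B₄·s̄ = 1.716 × 2.0880 = 3.5830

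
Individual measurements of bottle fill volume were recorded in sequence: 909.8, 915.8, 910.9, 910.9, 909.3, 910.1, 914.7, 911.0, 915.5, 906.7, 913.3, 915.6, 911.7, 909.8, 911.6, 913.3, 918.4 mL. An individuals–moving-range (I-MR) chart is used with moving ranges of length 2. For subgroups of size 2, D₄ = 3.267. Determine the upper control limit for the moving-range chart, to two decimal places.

11.88

Moving ranges: 6.0, 4.9, 0.0, 1.6, 0.8, 4.6, 3.7, 4.5, 8.8, 6.6, 2.3, 3.9, 1.9, 1.8, 1.7, 5.1; M̄R̄ = 58.2000 / 16 = 3.6375
UCL_MR = D₄·M̄R̄ = 3.267 × 3.6375 = 11.8837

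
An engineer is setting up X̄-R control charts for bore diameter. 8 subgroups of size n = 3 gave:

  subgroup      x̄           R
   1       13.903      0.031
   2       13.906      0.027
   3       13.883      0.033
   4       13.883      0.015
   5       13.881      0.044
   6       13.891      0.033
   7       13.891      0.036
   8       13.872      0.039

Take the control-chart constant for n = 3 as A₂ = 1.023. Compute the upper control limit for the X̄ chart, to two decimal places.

13.92

X̄̄ = (13.903 + 13.906 + 13.883 + 13.883 + 13.881 + 13.891 + 13.891 + 13.872) / 8 = 111.1100 / 8 = 13.8887
R̄ = (0.031 + 0.027 + 0.033 + 0.015 + 0.044 + 0.033 + 0.036 + 0.039) / 8 = 0.2580 / 8 = 0.0323
UCL = X̄̄ + A₂·R̄ = 13.8887 + 1.023 × 0.0323 = 13.9217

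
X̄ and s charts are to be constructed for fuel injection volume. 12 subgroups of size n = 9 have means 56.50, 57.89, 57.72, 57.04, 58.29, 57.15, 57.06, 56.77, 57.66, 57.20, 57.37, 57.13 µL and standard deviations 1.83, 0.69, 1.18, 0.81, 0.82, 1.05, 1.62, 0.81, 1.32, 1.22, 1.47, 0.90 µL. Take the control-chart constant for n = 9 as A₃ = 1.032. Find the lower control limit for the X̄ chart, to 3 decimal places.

X̄̄ = (56.50 + 57.89 + 57.72 + 57.04 + 58.29 + 57.15 + 57.06 + 56.77 + 57.66 + 57.20 + 57.37 + 57.13) / 12 = 57.3150
s̄ = (1.83 + 0.69 + 1.18 + 0.81 + 0.82 + 1.05 + 1.62 + 0.81 + 1.32 + 1.22 + 1.47 + 0.90) / 12 = 1.1433
LCL = X̄̄ − A₃·s̄ = 57.3150 − 1.032 × 1.1433 = 56.1351

56.135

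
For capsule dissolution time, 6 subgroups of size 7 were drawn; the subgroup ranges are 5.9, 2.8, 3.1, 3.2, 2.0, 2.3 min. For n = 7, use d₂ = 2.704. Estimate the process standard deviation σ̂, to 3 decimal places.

1.190

R̄ = (5.9 + 2.8 + 3.1 + 3.2 + 2.0 + 2.3) / 6 = 3.2167
σ̂ = R̄ / d₂ = 3.2167 / 2.704 = 1.1896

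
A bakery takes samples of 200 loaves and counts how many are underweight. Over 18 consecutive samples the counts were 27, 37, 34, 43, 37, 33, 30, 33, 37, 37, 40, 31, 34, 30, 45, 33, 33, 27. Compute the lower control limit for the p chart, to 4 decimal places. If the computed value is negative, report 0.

p̄ = Σdᵢ / (k·n) = 621 / (18 × 200) = 0.17250
LCL = p̄ − 3·√(p̄(1−p̄)/n) = 0.17250 − 3 × 0.02672 = 0.09235

0.0924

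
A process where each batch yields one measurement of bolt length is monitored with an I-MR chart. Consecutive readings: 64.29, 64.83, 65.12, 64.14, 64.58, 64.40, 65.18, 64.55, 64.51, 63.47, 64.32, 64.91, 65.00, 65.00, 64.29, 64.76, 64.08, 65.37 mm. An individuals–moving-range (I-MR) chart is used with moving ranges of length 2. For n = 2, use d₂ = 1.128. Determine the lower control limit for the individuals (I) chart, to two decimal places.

63.10

X̄ = (64.29 + 64.83 + 65.12 + 64.14 + 64.58 + 64.40 + 65.18 + 64.55 + 64.51 + 63.47 + 64.32 + 64.91 + 65.00 + 65.00 + 64.29 + 64.76 + 64.08 + 65.37) / 18 = 64.6000
Moving ranges: 0.54, 0.29, 0.98, 0.44, 0.18, 0.78, 0.63, 0.04, 1.04, 0.85, 0.59, 0.09, 0.00, 0.71, 0.47, 0.68, 1.29; M̄R̄ = 9.6000 / 17 = 0.5647
LCL = X̄ − 3·M̄R̄/d₂ = 64.6000 − 3 × 0.5647 / 1.128 = 63.0981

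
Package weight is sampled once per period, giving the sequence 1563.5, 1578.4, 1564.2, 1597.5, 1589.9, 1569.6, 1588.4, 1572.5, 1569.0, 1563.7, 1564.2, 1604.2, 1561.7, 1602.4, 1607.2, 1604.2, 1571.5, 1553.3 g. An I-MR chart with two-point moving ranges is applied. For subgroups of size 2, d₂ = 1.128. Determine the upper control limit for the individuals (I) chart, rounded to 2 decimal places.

1628.66

X̄ = (1563.5 + 1578.4 + 1564.2 + 1597.5 + 1589.9 + 1569.6 + 1588.4 + 1572.5 + 1569.0 + 1563.7 + 1564.2 + 1604.2 + 1561.7 + 1602.4 + 1607.2 + 1604.2 + 1571.5 + 1553.3) / 18 = 1579.1889
Moving ranges: 14.9, 14.2, 33.3, 7.6, 20.3, 18.8, 15.9, 3.5, 5.3, 0.5, 40.0, 42.5, 40.7, 4.8, 3.0, 32.7, 18.2; M̄R̄ = 316.2000 / 17 = 18.6000
UCL = X̄ + 3·M̄R̄/d₂ = 1579.1889 + 3 × 18.6000 / 1.128 = 1628.6570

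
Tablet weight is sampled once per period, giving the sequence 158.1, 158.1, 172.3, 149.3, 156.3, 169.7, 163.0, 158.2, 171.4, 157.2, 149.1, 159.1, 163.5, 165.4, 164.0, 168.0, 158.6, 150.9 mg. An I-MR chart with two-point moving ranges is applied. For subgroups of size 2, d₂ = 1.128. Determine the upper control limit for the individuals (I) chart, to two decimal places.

X̄ = (158.1 + 158.1 + 172.3 + 149.3 + 156.3 + 169.7 + 163.0 + 158.2 + 171.4 + 157.2 + 149.1 + 159.1 + 163.5 + 165.4 + 164.0 + 168.0 + 158.6 + 150.9) / 18 = 160.6778
Moving ranges: 0.0, 14.2, 23.0, 7.0, 13.4, 6.7, 4.8, 13.2, 14.2, 8.1, 10.0, 4.4, 1.9, 1.4, 4.0, 9.4, 7.7; M̄R̄ = 143.4000 / 17 = 8.4353
UCL = X̄ + 3·M̄R̄/d₂ = 160.6778 + 3 × 8.4353 / 1.128 = 183.1121

183.11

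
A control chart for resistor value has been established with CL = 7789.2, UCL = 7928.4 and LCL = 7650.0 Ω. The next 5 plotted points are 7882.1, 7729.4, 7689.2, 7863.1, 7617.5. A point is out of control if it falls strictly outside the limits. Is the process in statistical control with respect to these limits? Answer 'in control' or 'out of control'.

Compare each point to [7650.0, 7928.4]: sample 5 = 7617.5 < LCL.

out of control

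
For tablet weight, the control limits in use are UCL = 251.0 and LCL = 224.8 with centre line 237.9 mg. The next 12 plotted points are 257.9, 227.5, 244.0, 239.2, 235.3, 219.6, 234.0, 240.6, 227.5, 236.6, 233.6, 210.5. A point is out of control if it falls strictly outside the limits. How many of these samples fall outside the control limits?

3

Compare each point to [224.8, 251.0]: sample 1 = 257.9 > UCL; sample 6 = 219.6 < LCL; sample 12 = 210.5 < LCL.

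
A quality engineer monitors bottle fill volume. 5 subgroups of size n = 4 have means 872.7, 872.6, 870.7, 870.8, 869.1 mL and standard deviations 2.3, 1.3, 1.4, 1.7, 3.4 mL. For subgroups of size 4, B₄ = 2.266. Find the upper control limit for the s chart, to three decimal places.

4.577

s̄ = (2.3 + 1.3 + 1.4 + 1.7 + 3.4) / 5 = 2.0200
UCL_s = B₄·s̄ = 2.266 × 2.0200 = 4.5773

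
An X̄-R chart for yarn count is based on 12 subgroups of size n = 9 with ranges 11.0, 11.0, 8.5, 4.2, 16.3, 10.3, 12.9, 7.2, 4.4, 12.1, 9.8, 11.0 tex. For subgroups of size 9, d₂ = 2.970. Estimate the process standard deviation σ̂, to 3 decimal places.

3.331

R̄ = (11.0 + 11.0 + 8.5 + 4.2 + 16.3 + 10.3 + 12.9 + 7.2 + 4.4 + 12.1 + 9.8 + 11.0) / 12 = 9.8917
σ̂ = R̄ / d₂ = 9.8917 / 2.970 = 3.3305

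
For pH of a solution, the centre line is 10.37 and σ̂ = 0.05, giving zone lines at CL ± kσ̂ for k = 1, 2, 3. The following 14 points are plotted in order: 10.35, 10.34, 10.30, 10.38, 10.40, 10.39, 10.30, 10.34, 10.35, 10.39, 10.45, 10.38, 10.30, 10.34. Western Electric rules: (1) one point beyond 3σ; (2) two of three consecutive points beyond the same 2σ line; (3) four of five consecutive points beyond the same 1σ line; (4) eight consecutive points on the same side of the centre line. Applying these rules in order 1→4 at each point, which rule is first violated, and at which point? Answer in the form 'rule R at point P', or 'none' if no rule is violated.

none

Zone of each point (C = within 1σ̂, B = 1σ̂–2σ̂, A = 2σ̂–3σ̂, * = beyond 3σ̂; sign = side of CL): 1:-C, 2:-C, 3:-B, 4:+C, 5:+C, 6:+C, 7:-B, 8:-C, 9:-C, 10:+C, 11:+B, 12:+C, 13:-B, 14:-C
No rule fires across all 14 points.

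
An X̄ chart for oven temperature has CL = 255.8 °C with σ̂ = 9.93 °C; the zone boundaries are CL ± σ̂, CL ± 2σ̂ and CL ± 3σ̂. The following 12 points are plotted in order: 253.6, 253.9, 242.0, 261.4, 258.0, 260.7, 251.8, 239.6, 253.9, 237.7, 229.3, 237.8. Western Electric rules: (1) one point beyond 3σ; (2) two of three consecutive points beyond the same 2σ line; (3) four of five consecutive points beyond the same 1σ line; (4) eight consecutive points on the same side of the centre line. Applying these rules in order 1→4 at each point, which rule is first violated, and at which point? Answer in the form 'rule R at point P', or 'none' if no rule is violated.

rule 3 at point 12

Zone of each point (C = within 1σ̂, B = 1σ̂–2σ̂, A = 2σ̂–3σ̂, * = beyond 3σ̂; sign = side of CL): 1:-C, 2:-C, 3:-B, 4:+C, 5:+C, 6:+C, 7:-C, 8:-B, 9:-C, 10:-B, 11:-A, 12:-B
Rule 3 (four of five consecutive points beyond the same 1σ limit) is satisfied at point 12.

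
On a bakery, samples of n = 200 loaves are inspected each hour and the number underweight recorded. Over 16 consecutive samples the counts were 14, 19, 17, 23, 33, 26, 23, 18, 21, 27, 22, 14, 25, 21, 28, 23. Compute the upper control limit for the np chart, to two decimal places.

p̄ = Σdᵢ / (k·n) = 354 / (16 × 200) = 0.11063
UCL = np̄ + 3·√(np̄(1−p̄)) = 22.1250 + 3 × √(22.1250×0.88938) = 22.1250 + 3 × 4.4359 = 35.4328

35.43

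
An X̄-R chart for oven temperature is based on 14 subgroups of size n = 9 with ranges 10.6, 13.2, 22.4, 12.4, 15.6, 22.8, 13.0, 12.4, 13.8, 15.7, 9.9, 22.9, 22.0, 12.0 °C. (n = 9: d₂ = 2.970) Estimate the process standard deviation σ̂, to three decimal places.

5.260

R̄ = (10.6 + 13.2 + 22.4 + 12.4 + 15.6 + 22.8 + 13.0 + 12.4 + 13.8 + 15.7 + 9.9 + 22.9 + 22.0 + 12.0) / 14 = 15.6214
σ̂ = R̄ / d₂ = 15.6214 / 2.970 = 5.2597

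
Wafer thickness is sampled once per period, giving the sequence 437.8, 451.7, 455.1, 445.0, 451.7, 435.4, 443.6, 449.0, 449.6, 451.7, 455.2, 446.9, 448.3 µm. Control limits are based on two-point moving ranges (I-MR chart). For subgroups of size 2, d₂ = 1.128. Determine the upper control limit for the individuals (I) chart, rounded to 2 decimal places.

X̄ = (437.8 + 451.7 + 455.1 + 445.0 + 451.7 + 435.4 + 443.6 + 449.0 + 449.6 + 451.7 + 455.2 + 446.9 + 448.3) / 13 = 447.7692
Moving ranges: 13.9, 3.4, 10.1, 6.7, 16.3, 8.2, 5.4, 0.6, 2.1, 3.5, 8.3, 1.4; M̄R̄ = 79.9000 / 12 = 6.6583
UCL = X̄ + 3·M̄R̄/d₂ = 447.7692 + 3 × 6.6583 / 1.128 = 465.4776

465.48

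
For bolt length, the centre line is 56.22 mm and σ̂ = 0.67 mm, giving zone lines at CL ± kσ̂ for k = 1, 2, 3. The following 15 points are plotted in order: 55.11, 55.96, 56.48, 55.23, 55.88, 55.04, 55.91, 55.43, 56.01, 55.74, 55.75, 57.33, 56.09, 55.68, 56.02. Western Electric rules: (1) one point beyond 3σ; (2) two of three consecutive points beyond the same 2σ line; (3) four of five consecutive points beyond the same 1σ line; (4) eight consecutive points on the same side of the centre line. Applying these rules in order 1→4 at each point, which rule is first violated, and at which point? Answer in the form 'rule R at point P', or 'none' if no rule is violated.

rule 4 at point 11

Zone of each point (C = within 1σ̂, B = 1σ̂–2σ̂, A = 2σ̂–3σ̂, * = beyond 3σ̂; sign = side of CL): 1:-B, 2:-C, 3:+C, 4:-B, 5:-C, 6:-B, 7:-C, 8:-B, 9:-C, 10:-C, 11:-C, 12:+B, 13:-C, 14:-C, 15:-C
Rule 4 (eight consecutive points on the same side of the centre line) is satisfied at point 11.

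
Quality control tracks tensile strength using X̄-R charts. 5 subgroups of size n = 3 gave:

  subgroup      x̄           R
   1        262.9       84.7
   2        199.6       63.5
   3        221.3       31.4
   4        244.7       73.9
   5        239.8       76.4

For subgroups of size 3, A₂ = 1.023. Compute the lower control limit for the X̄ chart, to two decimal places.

X̄̄ = (262.9 + 199.6 + 221.3 + 244.7 + 239.8) / 5 = 1168.3000 / 5 = 233.6600
R̄ = (84.7 + 63.5 + 31.4 + 73.9 + 76.4) / 5 = 329.9000 / 5 = 65.9800
LCL = X̄̄ − A₂·R̄ = 233.6600 − 1.023 × 65.9800 = 166.1625

166.16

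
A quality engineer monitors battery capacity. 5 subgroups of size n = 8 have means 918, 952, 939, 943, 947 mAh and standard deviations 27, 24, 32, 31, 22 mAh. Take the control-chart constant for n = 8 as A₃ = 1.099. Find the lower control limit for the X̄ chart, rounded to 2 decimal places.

X̄̄ = (918 + 952 + 939 + 943 + 947) / 5 = 939.8000
s̄ = (27 + 24 + 32 + 31 + 22) / 5 = 27.2000
LCL = X̄̄ − A₃·s̄ = 939.8000 − 1.099 × 27.2000 = 909.9072

909.91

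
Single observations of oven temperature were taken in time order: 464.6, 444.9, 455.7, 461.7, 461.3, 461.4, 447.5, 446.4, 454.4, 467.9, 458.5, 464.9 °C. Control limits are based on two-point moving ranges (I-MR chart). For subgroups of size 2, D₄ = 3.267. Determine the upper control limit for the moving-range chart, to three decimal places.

Moving ranges: 19.7, 10.8, 6.0, 0.4, 0.1, 13.9, 1.1, 8.0, 13.5, 9.4, 6.4; M̄R̄ = 89.3000 / 11 = 8.1182
UCL_MR = D₄·M̄R̄ = 3.267 × 8.1182 = 26.5221

26.522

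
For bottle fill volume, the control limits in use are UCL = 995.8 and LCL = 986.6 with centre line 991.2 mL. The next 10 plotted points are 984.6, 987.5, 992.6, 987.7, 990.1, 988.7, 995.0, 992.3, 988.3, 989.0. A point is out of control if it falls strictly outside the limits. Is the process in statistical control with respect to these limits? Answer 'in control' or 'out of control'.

Compare each point to [986.6, 995.8]: sample 1 = 984.6 < LCL.

out of control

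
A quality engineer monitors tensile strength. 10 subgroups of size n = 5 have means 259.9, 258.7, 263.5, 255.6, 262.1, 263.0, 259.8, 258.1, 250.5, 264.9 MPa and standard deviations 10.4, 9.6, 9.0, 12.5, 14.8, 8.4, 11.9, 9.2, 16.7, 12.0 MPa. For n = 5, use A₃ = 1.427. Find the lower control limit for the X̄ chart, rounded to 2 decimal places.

243.27

X̄̄ = (259.9 + 258.7 + 263.5 + 255.6 + 262.1 + 263.0 + 259.8 + 258.1 + 250.5 + 264.9) / 10 = 259.6100
s̄ = (10.4 + 9.6 + 9.0 + 12.5 + 14.8 + 8.4 + 11.9 + 9.2 + 16.7 + 12.0) / 10 = 11.4500
LCL = X̄̄ − A₃·s̄ = 259.6100 − 1.427 × 11.4500 = 243.2709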